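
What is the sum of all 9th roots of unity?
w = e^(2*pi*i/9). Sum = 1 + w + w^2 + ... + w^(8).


The sum of all 9th roots of unity is 0.
Geometric series: (1 - w^9)/(1 - w) = (1-1)/(1-w) = 0 since w^9 = 1, w ≠ 1.
Alternatively: coefficient of z^8 in z^9 - 1 is 0.

0


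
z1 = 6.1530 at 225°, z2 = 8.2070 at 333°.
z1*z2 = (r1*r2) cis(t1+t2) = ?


r = 6.1530 * 8.2070 = 50.4977
theta = 225° + 333° = 558° = 198° (mod 360)

50.4977 cis(198°)


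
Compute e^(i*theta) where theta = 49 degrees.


cos(49°) = 0.6561
sin(49°) = 0.7547

e^(i*49°) = 0.6561 + 0.7547i


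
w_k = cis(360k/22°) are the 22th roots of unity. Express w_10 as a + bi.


Angle = 360*10/22 = 163.6364°
a = cos(163.6364°) = -0.9595
b = sin(163.6364°) = 0.2817

-0.9595 + 0.2817i


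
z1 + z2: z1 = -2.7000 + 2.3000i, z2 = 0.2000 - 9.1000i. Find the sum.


Real: -2.7 + 0.2 = -2.5
Imag: 2.3 - 9.1 = -6.8

-2.5000 - 6.8000i


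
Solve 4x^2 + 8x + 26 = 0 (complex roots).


disc = 8^2 - 4*4*26 = 64 - 416 = -352
sqrt(|disc|) = sqrt(352) = 18.7617
Real part = -8/(2*4) = -1.0000
Imag part = 18.7617/(2*4) = 2.3452

-1.0000 ± 2.3452i


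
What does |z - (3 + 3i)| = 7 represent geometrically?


|z - z0| = r is a circle with center z0 and radius r.
Center = (3, 3), radius = 7

Circle with center (3, 3) and radius 7


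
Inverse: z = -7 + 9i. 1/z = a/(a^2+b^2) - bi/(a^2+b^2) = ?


|z|^2 = 49+81 = 130
1/z = (-7 - 9i)/130

1/z = -0.0538 - 0.0692i


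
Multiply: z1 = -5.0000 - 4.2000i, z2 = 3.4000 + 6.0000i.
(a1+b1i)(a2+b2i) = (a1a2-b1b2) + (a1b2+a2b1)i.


Real = -5*3.4 - (-4.2)*6 = -17 - (-25.2) = 8.2
Imag = -5*6 + 3.4*(-4.2) = -30 - (14.28) = -44.28

8.2000 - 44.2800i


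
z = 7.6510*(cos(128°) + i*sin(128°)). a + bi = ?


a = 7.6510*cos(128°) = 7.6510*(-0.61566) = -4.7104
b = 7.6510*sin(128°) = 7.6510*0.78801 = 6.0291

-4.7104 + 6.0291i


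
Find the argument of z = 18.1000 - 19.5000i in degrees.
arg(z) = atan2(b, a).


Re = 18.1, Im = -19.5
arg = atan2(-19.5, 18.1) = -47.1324 degrees

arg(z) = -47.1324 degrees


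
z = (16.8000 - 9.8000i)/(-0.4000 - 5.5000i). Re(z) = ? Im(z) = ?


Multiply by conjugate: (16.8000 - 9.8000i)(-0.4000 + 5.5000i) / ((-0.4)^2 + (-5.5)^2)
Numerator real = 16.8*(-0.4) - (9.8)*(-5.5) = 47.18
Numerator imag = -9.8*(-0.4) - 16.8*(-5.5) = 96.32
Denominator = 30.41
Re(z) = 47.18/30.41 = 1.5515
Im(z) = 96.32/30.41 = 3.1674

Re(z) = 1.5515, Im(z) = 3.1674


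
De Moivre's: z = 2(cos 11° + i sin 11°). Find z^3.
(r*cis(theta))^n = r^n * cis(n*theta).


r^3 = 2^3 = 8
n*theta = 3*11° = 33° = 33° (mod 360)
a = 8*cos(33°) = 6.7094
b = 8*sin(33°) = 4.3571

8 cis(33°) = 6.7094 + 4.3571i


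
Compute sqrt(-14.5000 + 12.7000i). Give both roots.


|z| = sqrt(210.25+161.29) = 19.2754
sqrt((|z|+a)/2) = sqrt((19.2754+(-14.5))/2) = sqrt(2.3877) = 1.5452
sqrt((|z|-a)/2) = sqrt((19.2754-(-14.5))/2) = sqrt(16.8877) = 4.1095

±(1.5452 + 4.1095i) i.e. 1.5452 + 4.1095i and -1.5452 - 4.1095i


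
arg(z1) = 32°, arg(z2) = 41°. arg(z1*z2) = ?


arg(z1*z2) = 32° + 41° = 73°
Normalized to (-180°, 180°]: 73°

73°


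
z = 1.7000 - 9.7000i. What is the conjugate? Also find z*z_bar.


z_bar = 1.7000 + 9.7000i
z*z_bar = 1.7^2 + (-9.7)^2 = 2.89 + 94.09 = 96.98

z_bar = 1.7000 + 9.7000i, z*z_bar = 96.98


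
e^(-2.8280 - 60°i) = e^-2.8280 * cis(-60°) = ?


e^-2.8280 = 0.0591
cos(-60°) = 0.5
sin(-60°) = -0.866
Real = 0.0591*0.5 = 0.0296
Imag = 0.0591*(-0.866) = -0.0512

0.0296 - 0.0512i


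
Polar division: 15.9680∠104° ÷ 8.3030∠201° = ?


r = 15.9680 / 8.3030 = 1.9232
theta = 104° - 201° = -97° = 263° (mod 360)

1.9232 cis(263°)


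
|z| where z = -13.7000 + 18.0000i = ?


|z| = sqrt((-13.7)^2 + 18^2) = sqrt(187.69 + 324) = sqrt(511.69) = 22.6206

|z| = 22.6206


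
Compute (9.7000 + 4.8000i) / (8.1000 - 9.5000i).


Conjugate of z2 = 8.1000 + 9.5000i
Numerator: (9.7000 + 4.8000i)(8.1000 + 9.5000i) = 32.9700 + 131.0300i
Denominator: 8.1^2 + (-9.5)^2 = 155.86
Result = (32.9700 + 131.0300i)/155.86

0.2115 + 0.8407i


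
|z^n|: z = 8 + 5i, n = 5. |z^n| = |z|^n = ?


|z| = sqrt(64+25) = sqrt(89) = 9.4340
|z^5| = |z|^5 = (sqrt(89))^5 = 89^2 * sqrt(89) = 7921*sqrt(89)

|z^5| = 7921*sqrt(89) ≈ 74726.5645


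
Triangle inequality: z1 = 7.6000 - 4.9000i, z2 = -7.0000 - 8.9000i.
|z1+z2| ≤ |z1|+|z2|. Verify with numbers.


|z1| = sqrt(7.6^2 + (-4.9)^2) = sqrt(81.77) = 9.0427
|z2| = sqrt((-7)^2 + (-8.9)^2) = sqrt(128.21) = 11.3230
z1+z2 = 0.6000 - 13.8000i
|z1+z2| = sqrt(190.8) = 13.8130
|z1|+|z2| = 9.0427 + 11.3230 = 20.3657

|z1+z2| = 13.8130 ≤ |z1|+|z2| = 20.3657 (verified)


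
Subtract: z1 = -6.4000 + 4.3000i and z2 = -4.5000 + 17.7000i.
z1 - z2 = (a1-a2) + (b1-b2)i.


Real: -6.4 + 4.5 = -1.9
Imag: 4.3 - 17.7 = -13.4

-1.9000 - 13.4000i


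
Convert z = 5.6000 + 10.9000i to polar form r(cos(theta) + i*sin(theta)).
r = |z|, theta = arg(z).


r = sqrt(31.36+118.81) = sqrt(150.17) = 12.2544
theta = atan2(10.9, 5.6) = 62.8076 degrees

r = 12.2544, theta = 62.8076 degrees


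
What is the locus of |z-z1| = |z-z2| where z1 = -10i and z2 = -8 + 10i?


Equal distances means the locus is the perpendicular bisector of z1 and z2.
Midpoint = ((0+(-8))/2, (-10+10)/2) = (-4.0000, 0)

Perpendicular bisector through (-4.0000, 0)


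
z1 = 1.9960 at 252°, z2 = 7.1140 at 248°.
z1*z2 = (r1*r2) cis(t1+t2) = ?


r = 1.9960 * 7.1140 = 14.1995
theta = 252° + 248° = 500° = 140° (mod 360)

14.1995 cis(140°)


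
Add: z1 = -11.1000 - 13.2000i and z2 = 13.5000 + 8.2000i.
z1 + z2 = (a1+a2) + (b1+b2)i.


Real: -11.1 + 13.5 = 2.4
Imag: -13.2 + 8.2 = -5

2.4000 - 5.0000i


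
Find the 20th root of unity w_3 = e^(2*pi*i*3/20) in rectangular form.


Angle = 360*3/20 = 54°
a = cos(54°) = 0.5878
b = sin(54°) = 0.8090

0.5878 + 0.8090i


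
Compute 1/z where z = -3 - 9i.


|z|^2 = 9+81 = 90
1/z = (-3 + 9i)/90

1/z = -0.0333 + 0.1000i


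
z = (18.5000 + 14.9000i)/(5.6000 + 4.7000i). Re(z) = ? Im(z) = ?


Multiply by conjugate: (18.5000 + 14.9000i)(5.6000 - 4.7000i) / (5.6^2 + 4.7^2)
Numerator real = 18.5*5.6 + 14.9*4.7 = 173.63
Numerator imag = 14.9*5.6 - 18.5*4.7 = -3.51
Denominator = 53.45
Re(z) = 173.63/53.45 = 3.2485
Im(z) = -3.51/53.45 = -0.0657

Re(z) = 3.2485, Im(z) = -0.0657


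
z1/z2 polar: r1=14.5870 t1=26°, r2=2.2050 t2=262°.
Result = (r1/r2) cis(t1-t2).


r = 14.5870 / 2.2050 = 6.6154
theta = 26° - 262° = -236° = 124° (mod 360)

6.6154 cis(124°)


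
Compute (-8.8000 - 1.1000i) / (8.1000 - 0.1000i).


Conjugate of z2 = 8.1000 + 0.1000i
Numerator: (-8.8000 - 1.1000i)(8.1000 + 0.1000i) = -71.1700 - 9.7900i
Denominator: 8.1^2 + (-0.1)^2 = 65.62
Result = (-71.1700 - 9.7900i)/65.62

-1.0846 - 0.1492i


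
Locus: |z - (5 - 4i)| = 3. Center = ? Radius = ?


|z - z0| = r is a circle with center z0 and radius r.
Center = (5, -4), radius = 3

Circle with center (5, -4) and radius 3


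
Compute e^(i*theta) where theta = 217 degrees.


cos(217°) = -0.7986
sin(217°) = -0.6018

e^(i*217°) = -0.7986 - 0.6018i


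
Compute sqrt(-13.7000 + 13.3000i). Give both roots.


|z| = sqrt(187.69+176.89) = 19.0940
sqrt((|z|+a)/2) = sqrt((19.0940+(-13.7))/2) = sqrt(2.6970) = 1.6423
sqrt((|z|-a)/2) = sqrt((19.0940-(-13.7))/2) = sqrt(16.3970) = 4.0493

±(1.6423 + 4.0493i) i.e. 1.6423 + 4.0493i and -1.6423 - 4.0493i


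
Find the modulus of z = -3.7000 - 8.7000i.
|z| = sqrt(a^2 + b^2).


|z| = sqrt((-3.7)^2 + (-8.7)^2) = sqrt(13.69 + 75.69) = sqrt(89.38) = 9.4541

|z| = 9.4541


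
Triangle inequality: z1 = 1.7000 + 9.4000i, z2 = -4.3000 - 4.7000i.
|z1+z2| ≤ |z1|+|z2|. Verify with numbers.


|z1| = sqrt(1.7^2 + 9.4^2) = sqrt(91.25) = 9.5525
|z2| = sqrt((-4.3)^2 + (-4.7)^2) = sqrt(40.58) = 6.3702
z1+z2 = -2.6000 + 4.7000i
|z1+z2| = sqrt(28.85) = 5.3712
|z1|+|z2| = 9.5525 + 6.3702 = 15.9227

|z1+z2| = 5.3712 ≤ |z1|+|z2| = 15.9227 (verified)


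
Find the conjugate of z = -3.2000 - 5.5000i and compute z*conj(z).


z_bar = -3.2000 + 5.5000i
z*z_bar = (-3.2)^2 + (-5.5)^2 = 10.24 + 30.25 = 40.49

z_bar = -3.2000 + 5.5000i, z*z_bar = 40.49


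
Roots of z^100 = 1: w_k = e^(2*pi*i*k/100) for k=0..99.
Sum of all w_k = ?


The sum of all 100th roots of unity is 0.
Geometric series: (1 - w^100)/(1 - w) = (1-1)/(1-w) = 0 since w^100 = 1, w ≠ 1.
Alternatively: coefficient of z^99 in z^100 - 1 is 0.

0


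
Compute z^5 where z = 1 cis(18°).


r^5 = 1^5 = 1
n*theta = 5*18° = 90° = 90° (mod 360)
a = 1*cos(90°) = 0
b = 1*sin(90°) = 1.0000

1 cis(90°) = 0 + 1.0000i


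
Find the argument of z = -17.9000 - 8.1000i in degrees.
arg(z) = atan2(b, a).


Re = -17.9, Im = -8.1
arg = atan2(-8.1, -17.9) = -155.6526 degrees

arg(z) = -155.6526 degrees


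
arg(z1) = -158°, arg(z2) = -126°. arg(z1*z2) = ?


arg(z1*z2) = -158° - 126° = -284°
Normalized to (-180°, 180°]: 76°

76°


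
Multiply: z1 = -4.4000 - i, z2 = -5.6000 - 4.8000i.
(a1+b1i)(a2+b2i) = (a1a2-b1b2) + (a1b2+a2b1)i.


Real = -4.4*(-5.6) - (-1)*(-4.8) = 24.64 - 4.8 = 19.84
Imag = -4.4*(-4.8) - (5.6)*(-1) = 21.12 + 5.6 = 26.72

19.8400 + 26.7200i


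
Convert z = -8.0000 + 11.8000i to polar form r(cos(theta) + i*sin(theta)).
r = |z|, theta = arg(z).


r = sqrt(64+139.24) = sqrt(203.24) = 14.2562
theta = atan2(11.8, -8) = 124.1359 degrees

r = 14.2562, theta = 124.1359 degrees


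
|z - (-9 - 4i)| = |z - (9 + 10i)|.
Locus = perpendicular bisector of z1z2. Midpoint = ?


Equal distances means the locus is the perpendicular bisector of z1 and z2.
Midpoint = ((-9+9)/2, (-4+10)/2) = (0, 3.0000)

Perpendicular bisector through (0, 3.0000)


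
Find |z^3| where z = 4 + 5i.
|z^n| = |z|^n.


|z| = sqrt(16+25) = sqrt(41) = 6.4031
|z^3| = |z|^3 = (sqrt(41))^3 = 41*sqrt(41)

|z^3| = 41*sqrt(41) ≈ 262.5281


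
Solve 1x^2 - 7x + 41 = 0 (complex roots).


disc = (-7)^2 - 4*1*41 = 49 - 164 = -115
sqrt(|disc|) = sqrt(115) = 10.7238
Real part = 7/(2*1) = 3.5000
Imag part = 10.7238/(2*1) = 5.3619

3.5000 ± 5.3619i


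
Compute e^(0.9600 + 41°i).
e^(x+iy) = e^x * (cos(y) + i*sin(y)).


e^0.9600 = 2.6117
cos(41°) = 0.75471
sin(41°) = 0.65606
Real = 2.6117*0.75471 = 1.9711
Imag = 2.6117*0.65606 = 1.7134

1.9711 + 1.7134i


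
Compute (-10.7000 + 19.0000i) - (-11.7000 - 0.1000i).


Real: -10.7 + 11.7 = 1
Imag: 19 + 0.1 = 19.1

1.0000 + 19.1000i


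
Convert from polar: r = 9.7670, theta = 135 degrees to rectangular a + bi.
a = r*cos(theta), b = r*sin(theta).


a = 9.7670*cos(135°) = 9.7670*(-0.70711) = -6.9063
b = 9.7670*sin(135°) = 9.7670*0.70711 = 6.9063

-6.9063 + 6.9063i


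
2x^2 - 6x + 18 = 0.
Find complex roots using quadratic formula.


disc = (-6)^2 - 4*2*18 = 36 - 144 = -108
sqrt(|disc|) = sqrt(108) = 10.3923
Real part = 6/(2*2) = 1.5000
Imag part = 10.3923/(2*2) = 2.5981

1.5000 ± 2.5981i


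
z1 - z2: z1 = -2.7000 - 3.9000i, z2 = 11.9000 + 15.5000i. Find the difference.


Real: -2.7 - 11.9 = -14.6
Imag: -3.9 - 15.5 = -19.4

-14.6000 - 19.4000i


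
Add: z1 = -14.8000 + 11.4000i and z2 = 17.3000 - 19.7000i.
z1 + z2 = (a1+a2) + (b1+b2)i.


Real: -14.8 + 17.3 = 2.5
Imag: 11.4 - 19.7 = -8.3

2.5000 - 8.3000i


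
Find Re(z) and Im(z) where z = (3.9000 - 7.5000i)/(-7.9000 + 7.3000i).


Multiply by conjugate: (3.9000 - 7.5000i)(-7.9000 - 7.3000i) / ((-7.9)^2 + 7.3^2)
Numerator real = 3.9*(-7.9) - (7.5)*7.3 = -85.56
Numerator imag = -7.5*(-7.9) - 3.9*7.3 = 30.78
Denominator = 115.7
Re(z) = -85.56/115.7 = -0.7395
Im(z) = 30.78/115.7 = 0.2660

Re(z) = -0.7395, Im(z) = 0.2660


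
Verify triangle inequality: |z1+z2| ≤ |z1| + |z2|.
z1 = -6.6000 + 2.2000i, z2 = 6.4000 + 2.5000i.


|z1| = sqrt((-6.6)^2 + 2.2^2) = sqrt(48.4) = 6.9570
|z2| = sqrt(6.4^2 + 2.5^2) = sqrt(47.21) = 6.8710
z1+z2 = -0.2000 + 4.7000i
|z1+z2| = sqrt(22.13) = 4.7043
|z1|+|z2| = 6.9570 + 6.8710 = 13.8280

|z1+z2| = 4.7043 ≤ |z1|+|z2| = 13.8280 (verified)


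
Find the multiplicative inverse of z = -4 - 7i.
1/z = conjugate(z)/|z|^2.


|z|^2 = 16+49 = 65
1/z = (-4 + 7i)/65

1/z = -0.0615 + 0.1077i


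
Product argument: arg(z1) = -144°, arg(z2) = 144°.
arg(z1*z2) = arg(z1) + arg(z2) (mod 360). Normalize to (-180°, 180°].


arg(z1*z2) = -144° + 144° = 0°
Normalized to (-180°, 180°]: 0°

0°


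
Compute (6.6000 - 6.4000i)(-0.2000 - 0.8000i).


Real = 6.6*(-0.2) - (-6.4)*(-0.8) = -1.32 - 5.12 = -6.44
Imag = 6.6*(-0.8) - (0.2)*(-6.4) = -5.28 + 1.28 = -4

-6.4400 - 4.0000i


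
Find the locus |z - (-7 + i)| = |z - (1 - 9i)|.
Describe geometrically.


Equal distances means the locus is the perpendicular bisector of z1 and z2.
Midpoint = ((-7+1)/2, (1+(-9))/2) = (-3.0000, -4.0000)

Perpendicular bisector through (-3.0000, -4.0000)


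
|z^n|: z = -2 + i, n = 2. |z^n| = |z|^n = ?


|z| = sqrt(4+1) = sqrt(5) = 2.2361
|z^2| = |z|^2 = (sqrt(5))^2 = 5

|z^2| = 5


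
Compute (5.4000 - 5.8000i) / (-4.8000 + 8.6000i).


Conjugate of z2 = -4.8000 - 8.6000i
Numerator: (5.4000 - 5.8000i)(-4.8000 - 8.6000i) = -75.8000 - 18.6000i
Denominator: (-4.8)^2 + 8.6^2 = 97
Result = (-75.8000 - 18.6000i)/97

-0.7814 - 0.1918i


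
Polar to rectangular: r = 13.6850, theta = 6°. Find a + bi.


a = 13.6850*cos(6°) = 13.6850*0.99452 = 13.6100
b = 13.6850*sin(6°) = 13.6850*0.10453 = 1.4305

13.6100 + 1.4305i


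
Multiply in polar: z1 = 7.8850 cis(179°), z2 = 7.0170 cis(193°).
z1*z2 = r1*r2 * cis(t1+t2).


r = 7.8850 * 7.0170 = 55.3290
theta = 179° + 193° = 372° = 12° (mod 360)

55.3290 cis(12°)


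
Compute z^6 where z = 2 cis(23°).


r^6 = 2^6 = 64
n*theta = 6*23° = 138° = 138° (mod 360)
a = 64*cos(138°) = -47.5613
b = 64*sin(138°) = 42.8244

64 cis(138°) = -47.5613 + 42.8244i


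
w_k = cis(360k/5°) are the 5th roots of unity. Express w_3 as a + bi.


Angle = 360*3/5 = 216°
a = cos(216°) = -0.8090
b = sin(216°) = -0.5878

-0.8090 - 0.5878i


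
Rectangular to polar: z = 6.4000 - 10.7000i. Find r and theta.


r = sqrt(40.96+114.49) = sqrt(155.45) = 12.4680
theta = atan2(-10.7, 6.4) = -59.1151 degrees

r = 12.4680, theta = -59.1151 degrees


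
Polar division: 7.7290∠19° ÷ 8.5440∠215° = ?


r = 7.7290 / 8.5440 = 0.9046
theta = 19° - 215° = -196° = 164° (mod 360)

0.9046 cis(164°)


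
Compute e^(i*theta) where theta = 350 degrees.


cos(350°) = 0.9848
sin(350°) = -0.1736

e^(i*350°) = 0.9848 - 0.1736i


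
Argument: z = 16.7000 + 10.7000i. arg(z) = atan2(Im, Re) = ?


Re = 16.7, Im = 10.7
arg = atan2(10.7, 16.7) = 32.6484 degrees

arg(z) = 32.6484 degrees


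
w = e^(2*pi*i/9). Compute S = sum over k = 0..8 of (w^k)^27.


The roots are w_k = w^k with w = e^(2*pi*i/9), and (w^k)^27 = (w^27)^k.
So S = 1 + u + u^2 + ... + u^(8) with u = w^27.
27 = 3*9 + 0, so 27 is a multiple of 9 and u = (w^9)^3 = 1.
Every one of the 9 terms equals 1: S = 9

S = 9


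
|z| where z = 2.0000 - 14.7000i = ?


|z| = sqrt(2^2 + (-14.7)^2) = sqrt(4 + 216.09) = sqrt(220.09) = 14.8354

|z| = 14.8354


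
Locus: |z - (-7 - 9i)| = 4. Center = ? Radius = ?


|z - z0| = r is a circle with center z0 and radius r.
Center = (-7, -9), radius = 4

Circle with center (-7, -9) and radius 4


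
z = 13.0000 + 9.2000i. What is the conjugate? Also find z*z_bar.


z_bar = 13.0000 - 9.2000i
z*z_bar = 13^2 + 9.2^2 = 169 + 84.64 = 253.64

z_bar = 13.0000 - 9.2000i, z*z_bar = 253.64


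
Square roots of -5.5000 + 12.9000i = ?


|z| = sqrt(30.25+166.41) = 14.0236
sqrt((|z|+a)/2) = sqrt((14.0236+(-5.5))/2) = sqrt(4.2618) = 2.0644
sqrt((|z|-a)/2) = sqrt((14.0236-(-5.5))/2) = sqrt(9.7618) = 3.1244

±(2.0644 + 3.1244i) i.e. 2.0644 + 3.1244i and -2.0644 - 3.1244i


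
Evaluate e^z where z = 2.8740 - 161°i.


e^2.8740 = 17.7077
cos(-161°) = -0.94552
sin(-161°) = -0.32557
Real = 17.7077*(-0.94552) = -16.7430
Imag = 17.7077*(-0.32557) = -5.7651

-16.7430 - 5.7651i


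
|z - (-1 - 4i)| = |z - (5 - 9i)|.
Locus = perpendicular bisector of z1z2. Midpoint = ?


Equal distances means the locus is the perpendicular bisector of z1 and z2.
Midpoint = ((-1+5)/2, (-4+(-9))/2) = (2.0000, -6.5000)

Perpendicular bisector through (2.0000, -6.5000)


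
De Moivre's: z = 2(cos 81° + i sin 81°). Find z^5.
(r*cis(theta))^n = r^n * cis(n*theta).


r^5 = 2^5 = 32
n*theta = 5*81° = 405° = 45° (mod 360)
a = 32*cos(45°) = 22.6274
b = 32*sin(45°) = 22.6274

32 cis(45°) = 22.6274 + 22.6274i


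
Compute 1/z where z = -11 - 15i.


|z|^2 = 121+225 = 346
1/z = (-11 + 15i)/346

1/z = -0.0318 + 0.0434i


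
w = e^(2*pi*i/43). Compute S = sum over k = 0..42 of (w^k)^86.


The roots are w_k = w^k with w = e^(2*pi*i/43), and (w^k)^86 = (w^86)^k.
So S = 1 + u + u^2 + ... + u^(42) with u = w^86.
86 = 2*43 + 0, so 86 is a multiple of 43 and u = (w^43)^2 = 1.
Every one of the 43 terms equals 1: S = 43

S = 43


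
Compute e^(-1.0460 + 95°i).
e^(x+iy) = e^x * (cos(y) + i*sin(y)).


e^-1.0460 = 0.3513
cos(95°) = -0.0872
sin(95°) = 0.9962
Real = 0.3513*(-0.0872) = -0.0306
Imag = 0.3513*0.9962 = 0.3500

-0.0306 + 0.3500i


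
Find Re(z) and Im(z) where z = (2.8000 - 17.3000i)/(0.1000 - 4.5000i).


Multiply by conjugate: (2.8000 - 17.3000i)(0.1000 + 4.5000i) / (0.1^2 + (-4.5)^2)
Numerator real = 2.8*0.1 - (17.3)*(-4.5) = 78.13
Numerator imag = -17.3*0.1 - 2.8*(-4.5) = 10.87
Denominator = 20.26
Re(z) = 78.13/20.26 = 3.8564
Im(z) = 10.87/20.26 = 0.5365

Re(z) = 3.8564, Im(z) = 0.5365


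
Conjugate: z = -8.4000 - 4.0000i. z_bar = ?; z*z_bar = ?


z_bar = -8.4000 + 4.0000i
z*z_bar = (-8.4)^2 + (-4)^2 = 70.56 + 16 = 86.56

z_bar = -8.4000 + 4.0000i, z*z_bar = 86.56


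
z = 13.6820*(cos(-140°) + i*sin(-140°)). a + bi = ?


a = 13.6820*cos(-140°) = 13.6820*(-0.76604) = -10.4810
b = 13.6820*sin(-140°) = 13.6820*(-0.642788) = -8.7946

-10.4810 - 8.7946i


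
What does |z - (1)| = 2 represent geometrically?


|z - z0| = r is a circle with center z0 and radius r.
Center = (1, 0), radius = 2

Circle with center (1, 0) and radius 2


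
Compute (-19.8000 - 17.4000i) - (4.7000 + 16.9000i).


Real: -19.8 - 4.7 = -24.5
Imag: -17.4 - 16.9 = -34.3

-24.5000 - 34.3000i


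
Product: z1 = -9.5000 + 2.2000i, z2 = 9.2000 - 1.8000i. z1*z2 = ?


Real = -9.5*9.2 - 2.2*(-1.8) = -87.4 - (-3.96) = -83.44
Imag = -9.5*(-1.8) + 9.2*2.2 = 17.1 + 20.24 = 37.34

-83.4400 + 37.3400i


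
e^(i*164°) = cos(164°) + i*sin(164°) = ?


cos(164°) = -0.9613
sin(164°) = 0.2756

e^(i*164°) = -0.9613 + 0.2756i


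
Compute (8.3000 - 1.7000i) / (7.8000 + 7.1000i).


Conjugate of z2 = 7.8000 - 7.1000i
Numerator: (8.3000 - 1.7000i)(7.8000 - 7.1000i) = 52.6700 - 72.1900i
Denominator: 7.8^2 + 7.1^2 = 111.25
Result = (52.6700 - 72.1900i)/111.25

0.4734 - 0.6489i


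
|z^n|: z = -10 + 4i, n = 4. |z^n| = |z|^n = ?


|z| = sqrt(100+16) = sqrt(116) = 10.7703
|z^4| = |z|^4 = (sqrt(116))^4 = 116^2 = 13456

|z^4| = 13456


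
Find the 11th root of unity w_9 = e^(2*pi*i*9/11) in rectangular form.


Angle = 360*9/11 = 294.5455°
a = cos(294.5455°) = 0.4154
b = sin(294.5455°) = -0.9096

0.4154 - 0.9096i


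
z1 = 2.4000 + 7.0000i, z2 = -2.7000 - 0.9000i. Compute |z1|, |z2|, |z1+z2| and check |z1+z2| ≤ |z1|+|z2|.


|z1| = sqrt(2.4^2 + 7^2) = sqrt(54.76) = 7.4000
|z2| = sqrt((-2.7)^2 + (-0.9)^2) = sqrt(8.1) = 2.8460
z1+z2 = -0.3000 + 6.1000i
|z1+z2| = sqrt(37.3) = 6.1074
|z1|+|z2| = 7.4000 + 2.8460 = 10.2460

|z1+z2| = 6.1074 ≤ |z1|+|z2| = 10.2460 (verified)


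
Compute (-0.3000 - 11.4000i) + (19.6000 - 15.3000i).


Real: -0.3 + 19.6 = 19.3
Imag: -11.4 - 15.3 = -26.7

19.3000 - 26.7000i


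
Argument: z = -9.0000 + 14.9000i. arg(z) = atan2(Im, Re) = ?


Re = -9, Im = 14.9
arg = atan2(14.9, -9) = 121.1331 degrees

arg(z) = 121.1331 degrees


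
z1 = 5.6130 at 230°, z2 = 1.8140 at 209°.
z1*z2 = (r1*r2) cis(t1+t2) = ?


r = 5.6130 * 1.8140 = 10.1820
theta = 230° + 209° = 439° = 79° (mod 360)

10.1820 cis(79°)


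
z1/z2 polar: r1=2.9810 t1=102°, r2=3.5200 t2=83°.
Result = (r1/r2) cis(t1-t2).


r = 2.9810 / 3.5200 = 0.8469
theta = 102° - 83° = 19° = 19° (mod 360)

0.8469 cis(19°)


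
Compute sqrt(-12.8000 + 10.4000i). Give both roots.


|z| = sqrt(163.84+108.16) = 16.4924
sqrt((|z|+a)/2) = sqrt((16.4924+(-12.8))/2) = sqrt(1.8462) = 1.3588
sqrt((|z|-a)/2) = sqrt((16.4924-(-12.8))/2) = sqrt(14.6462) = 3.8270

±(1.3588 + 3.8270i) i.e. 1.3588 + 3.8270i and -1.3588 - 3.8270i


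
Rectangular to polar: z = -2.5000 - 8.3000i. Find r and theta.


r = sqrt(6.25+68.89) = sqrt(75.14) = 8.6683
theta = atan2(-8.3, -2.5) = -106.7626 degrees

r = 8.6683, theta = -106.7626 degrees


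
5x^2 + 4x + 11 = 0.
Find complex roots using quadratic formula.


disc = 4^2 - 4*5*11 = 16 - 220 = -204
sqrt(|disc|) = sqrt(204) = 14.2829
Real part = -4/(2*5) = -0.4000
Imag part = 14.2829/(2*5) = 1.4283

-0.4000 ± 1.4283i


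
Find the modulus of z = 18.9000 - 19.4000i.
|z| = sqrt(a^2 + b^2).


|z| = sqrt(18.9^2 + (-19.4)^2) = sqrt(357.21 + 376.36) = sqrt(733.57) = 27.0845

|z| = 27.0845


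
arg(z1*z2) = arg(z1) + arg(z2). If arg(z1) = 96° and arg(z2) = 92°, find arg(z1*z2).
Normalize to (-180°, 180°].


arg(z1*z2) = 96° + 92° = 188°
Normalized to (-180°, 180°]: -172°

-172°


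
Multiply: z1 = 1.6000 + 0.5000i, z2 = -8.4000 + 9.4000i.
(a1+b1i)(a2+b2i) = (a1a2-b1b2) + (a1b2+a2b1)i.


Real = 1.6*(-8.4) - 0.5*9.4 = -13.44 - 4.7 = -18.14
Imag = 1.6*9.4 - (8.4)*0.5 = 15.04 - (4.2) = 10.84

-18.1400 + 10.8400i


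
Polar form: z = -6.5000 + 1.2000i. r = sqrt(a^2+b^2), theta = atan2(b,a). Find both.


r = sqrt(42.25+1.44) = sqrt(43.69) = 6.6098
theta = atan2(1.2, -6.5) = 169.5401 degrees

r = 6.6098, theta = 169.5401 degrees


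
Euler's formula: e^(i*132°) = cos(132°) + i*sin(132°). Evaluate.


cos(132°) = -0.6691
sin(132°) = 0.7431

e^(i*132°) = -0.6691 + 0.7431i


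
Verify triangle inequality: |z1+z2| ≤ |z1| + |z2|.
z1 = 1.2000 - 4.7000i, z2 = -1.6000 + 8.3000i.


|z1| = sqrt(1.2^2 + (-4.7)^2) = sqrt(23.53) = 4.8508
|z2| = sqrt((-1.6)^2 + 8.3^2) = sqrt(71.45) = 8.4528
z1+z2 = -0.4000 + 3.6000i
|z1+z2| = sqrt(13.12) = 3.6222
|z1|+|z2| = 4.8508 + 8.4528 = 13.3036

|z1+z2| = 3.6222 ≤ |z1|+|z2| = 13.3036 (verified)


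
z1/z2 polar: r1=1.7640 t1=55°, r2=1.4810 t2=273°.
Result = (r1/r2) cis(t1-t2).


r = 1.7640 / 1.4810 = 1.1911
theta = 55° - 273° = -218° = 142° (mod 360)

1.1911 cis(142°)


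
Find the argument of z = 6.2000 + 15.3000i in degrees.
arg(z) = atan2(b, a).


Re = 6.2, Im = 15.3
arg = atan2(15.3, 6.2) = 67.9408 degrees

arg(z) = 67.9408 degrees


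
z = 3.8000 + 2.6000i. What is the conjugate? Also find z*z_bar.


z_bar = 3.8000 - 2.6000i
z*z_bar = 3.8^2 + 2.6^2 = 14.44 + 6.76 = 21.2

z_bar = 3.8000 - 2.6000i, z*z_bar = 21.2


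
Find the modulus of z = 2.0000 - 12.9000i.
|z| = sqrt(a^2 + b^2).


|z| = sqrt(2^2 + (-12.9)^2) = sqrt(4 + 166.41) = sqrt(170.41) = 13.0541

|z| = 13.0541


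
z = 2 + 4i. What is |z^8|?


|z| = sqrt(4+16) = sqrt(20) = 4.4721
|z^8| = |z|^8 = (sqrt(20))^8 = 20^4 = 160000

|z^8| = 160000


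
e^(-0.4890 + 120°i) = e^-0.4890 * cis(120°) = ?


e^-0.4890 = 0.61324
cos(120°) = -0.5
sin(120°) = 0.866
Real = 0.61324*(-0.5) = -0.3066
Imag = 0.61324*0.866 = 0.5311

-0.3066 + 0.5311i


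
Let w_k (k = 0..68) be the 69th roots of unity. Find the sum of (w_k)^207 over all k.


The roots are w_k = w^k with w = e^(2*pi*i/69), and (w^k)^207 = (w^207)^k.
So S = 1 + u + u^2 + ... + u^(68) with u = w^207.
207 = 3*69 + 0, so 207 is a multiple of 69 and u = (w^69)^3 = 1.
Every one of the 69 terms equals 1: S = 69

S = 69


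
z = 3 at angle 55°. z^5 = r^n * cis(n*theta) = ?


r^5 = 3^5 = 243
n*theta = 5*55° = 275° = 275° (mod 360)
a = 243*cos(275°) = 21.1788
b = 243*sin(275°) = -242.0753

243 cis(275°) = 21.1788 - 242.0753i


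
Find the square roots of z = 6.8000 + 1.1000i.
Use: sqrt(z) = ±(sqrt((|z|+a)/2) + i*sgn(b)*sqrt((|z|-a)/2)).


|z| = sqrt(46.24+1.21) = 6.8884
sqrt((|z|+a)/2) = sqrt((6.8884+6.8)/2) = sqrt(6.8442) = 2.6161
sqrt((|z|-a)/2) = sqrt((6.8884-6.8)/2) = sqrt(0.0442) = 0.2102

±(2.6161 + 0.2102i) i.e. 2.6161 + 0.2102i and -2.6161 - 0.2102i


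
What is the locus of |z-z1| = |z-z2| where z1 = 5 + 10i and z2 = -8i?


Equal distances means the locus is the perpendicular bisector of z1 and z2.
Midpoint = ((5+0)/2, (10+(-8))/2) = (2.5000, 1.0000)

Perpendicular bisector through (2.5000, 1.0000)


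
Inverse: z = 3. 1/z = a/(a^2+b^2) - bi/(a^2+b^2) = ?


|z|^2 = 9+0 = 9
1/z = (3 - 0i)/9

1/z = 0.3333 + 0i


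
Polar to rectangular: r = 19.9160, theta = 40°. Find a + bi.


a = 19.9160*cos(40°) = 19.9160*0.76604 = 15.2565
b = 19.9160*sin(40°) = 19.9160*0.64279 = 12.8018

15.2565 + 12.8018i


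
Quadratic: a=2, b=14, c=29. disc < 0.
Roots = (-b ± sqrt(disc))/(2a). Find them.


disc = 14^2 - 4*2*29 = 196 - 232 = -36
sqrt(|disc|) = sqrt(36) = 6.0000
Real part = -14/(2*2) = -3.5000
Imag part = 6.0000/(2*2) = 1.5000

-3.5000 ± 1.5000i


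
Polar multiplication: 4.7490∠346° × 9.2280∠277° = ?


r = 4.7490 * 9.2280 = 43.8238
theta = 346° + 277° = 623° = 263° (mod 360)

43.8238 cis(263°)


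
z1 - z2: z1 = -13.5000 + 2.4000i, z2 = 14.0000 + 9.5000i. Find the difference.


Real: -13.5 - 14 = -27.5
Imag: 2.4 - 9.5 = -7.1

-27.5000 - 7.1000i


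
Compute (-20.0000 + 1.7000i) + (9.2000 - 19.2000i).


Real: -20 + 9.2 = -10.8
Imag: 1.7 - 19.2 = -17.5

-10.8000 - 17.5000i


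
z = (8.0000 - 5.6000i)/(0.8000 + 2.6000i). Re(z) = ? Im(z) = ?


Multiply by conjugate: (8.0000 - 5.6000i)(0.8000 - 2.6000i) / (0.8^2 + 2.6^2)
Numerator real = 8*0.8 - (5.6)*2.6 = -8.16
Numerator imag = -5.6*0.8 - 8*2.6 = -25.28
Denominator = 7.4
Re(z) = -8.16/7.4 = -1.1027
Im(z) = -25.28/7.4 = -3.4162

Re(z) = -1.1027, Im(z) = -3.4162


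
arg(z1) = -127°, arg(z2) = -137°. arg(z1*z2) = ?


arg(z1*z2) = -127° - 137° = -264°
Normalized to (-180°, 180°]: 96°

96°


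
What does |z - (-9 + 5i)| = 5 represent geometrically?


|z - z0| = r is a circle with center z0 and radius r.
Center = (-9, 5), radius = 5

Circle with center (-9, 5) and radius 5


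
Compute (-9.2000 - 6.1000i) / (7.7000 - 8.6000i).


Conjugate of z2 = 7.7000 + 8.6000i
Numerator: (-9.2000 - 6.1000i)(7.7000 + 8.6000i) = -18.3800 - 126.0900i
Denominator: 7.7^2 + (-8.6)^2 = 133.25
Result = (-18.3800 - 126.0900i)/133.25

-0.1379 - 0.9463i


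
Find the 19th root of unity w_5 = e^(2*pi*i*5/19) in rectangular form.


Angle = 360*5/19 = 94.7368°
a = cos(94.7368°) = -0.0826
b = sin(94.7368°) = 0.9966

-0.0826 + 0.9966i


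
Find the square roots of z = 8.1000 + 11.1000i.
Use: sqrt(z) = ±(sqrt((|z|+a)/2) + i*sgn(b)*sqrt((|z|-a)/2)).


|z| = sqrt(65.61+123.21) = 13.7412
sqrt((|z|+a)/2) = sqrt((13.7412+8.1)/2) = sqrt(10.9206) = 3.3046
sqrt((|z|-a)/2) = sqrt((13.7412-8.1)/2) = sqrt(2.8206) = 1.6795

±(3.3046 + 1.6795i) i.e. 3.3046 + 1.6795i and -3.3046 - 1.6795i


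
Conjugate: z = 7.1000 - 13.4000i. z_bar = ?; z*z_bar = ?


z_bar = 7.1000 + 13.4000i
z*z_bar = 7.1^2 + (-13.4)^2 = 50.41 + 179.56 = 229.97

z_bar = 7.1000 + 13.4000i, z*z_bar = 229.97


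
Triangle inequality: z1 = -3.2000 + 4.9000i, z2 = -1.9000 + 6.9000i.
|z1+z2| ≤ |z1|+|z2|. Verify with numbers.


|z1| = sqrt((-3.2)^2 + 4.9^2) = sqrt(34.25) = 5.8523
|z2| = sqrt((-1.9)^2 + 6.9^2) = sqrt(51.22) = 7.1568
z1+z2 = -5.1000 + 11.8000i
|z1+z2| = sqrt(165.25) = 12.8550
|z1|+|z2| = 5.8523 + 7.1568 = 13.0091

|z1+z2| = 12.8550 ≤ |z1|+|z2| = 13.0091 (verified)


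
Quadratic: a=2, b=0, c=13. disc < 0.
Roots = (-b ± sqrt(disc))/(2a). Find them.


disc = 0^2 - 4*2*13 = 0 - 104 = -104
sqrt(|disc|) = sqrt(104) = 10.1980
Real part = 0/(2*2) = 0
Imag part = 10.1980/(2*2) = 2.5495

0 ± 2.5495i


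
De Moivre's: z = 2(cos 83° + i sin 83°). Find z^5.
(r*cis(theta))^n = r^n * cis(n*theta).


r^5 = 2^5 = 32
n*theta = 5*83° = 415° = 55° (mod 360)
a = 32*cos(55°) = 18.3544
b = 32*sin(55°) = 26.2129

32 cis(55°) = 18.3544 + 26.2129i


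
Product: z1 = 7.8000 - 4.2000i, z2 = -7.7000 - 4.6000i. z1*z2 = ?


Real = 7.8*(-7.7) - (-4.2)*(-4.6) = -60.06 - 19.32 = -79.38
Imag = 7.8*(-4.6) - (7.7)*(-4.2) = -35.88 + 32.34 = -3.54

-79.3800 - 3.5400i


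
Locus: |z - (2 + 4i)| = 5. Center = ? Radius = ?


|z - z0| = r is a circle with center z0 and radius r.
Center = (2, 4), radius = 5

Circle with center (2, 4) and radius 5


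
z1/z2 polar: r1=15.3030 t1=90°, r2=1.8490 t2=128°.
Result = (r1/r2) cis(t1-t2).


r = 15.3030 / 1.8490 = 8.2764
theta = 90° - 128° = -38° = 322° (mod 360)

8.2764 cis(322°)


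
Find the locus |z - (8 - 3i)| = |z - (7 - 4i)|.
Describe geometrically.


Equal distances means the locus is the perpendicular bisector of z1 and z2.
Midpoint = ((8+7)/2, (-3+(-4))/2) = (7.5000, -3.5000)

Perpendicular bisector through (7.5000, -3.5000)


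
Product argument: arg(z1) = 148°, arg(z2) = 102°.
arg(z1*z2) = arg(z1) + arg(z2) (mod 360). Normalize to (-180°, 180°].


arg(z1*z2) = 148° + 102° = 250°
Normalized to (-180°, 180°]: -110°

-110°


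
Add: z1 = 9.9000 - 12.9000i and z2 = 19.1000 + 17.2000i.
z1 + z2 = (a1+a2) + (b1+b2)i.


Real: 9.9 + 19.1 = 29
Imag: -12.9 + 17.2 = 4.3

29.0000 + 4.3000i


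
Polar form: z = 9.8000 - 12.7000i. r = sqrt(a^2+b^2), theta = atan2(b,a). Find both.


r = sqrt(96.04+161.29) = sqrt(257.33) = 16.0415
theta = atan2(-12.7, 9.8) = -52.3443 degrees

r = 16.0415, theta = -52.3443 degrees


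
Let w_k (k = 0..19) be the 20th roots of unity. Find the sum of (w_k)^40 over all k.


The roots are w_k = w^k with w = e^(2*pi*i/20), and (w^k)^40 = (w^40)^k.
So S = 1 + u + u^2 + ... + u^(19) with u = w^40.
40 = 2*20 + 0, so 40 is a multiple of 20 and u = (w^20)^2 = 1.
Every one of the 20 terms equals 1: S = 20

S = 20


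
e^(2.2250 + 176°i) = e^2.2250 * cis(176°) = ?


e^2.2250 = 9.2535
cos(176°) = -0.99756
sin(176°) = 0.06976
Real = 9.2535*(-0.99756) = -9.2309
Imag = 9.2535*0.06976 = 0.6455

-9.2309 + 0.6455i


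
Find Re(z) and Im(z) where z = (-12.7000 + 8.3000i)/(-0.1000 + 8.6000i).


Multiply by conjugate: (-12.7000 + 8.3000i)(-0.1000 - 8.6000i) / ((-0.1)^2 + 8.6^2)
Numerator real = -12.7*(-0.1) + 8.3*8.6 = 72.65
Numerator imag = 8.3*(-0.1) - (-12.7)*8.6 = 108.39
Denominator = 73.97
Re(z) = 72.65/73.97 = 0.9822
Im(z) = 108.39/73.97 = 1.4653

Re(z) = 0.9822, Im(z) = 1.4653


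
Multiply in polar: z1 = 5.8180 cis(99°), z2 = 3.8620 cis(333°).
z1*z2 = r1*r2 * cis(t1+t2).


r = 5.8180 * 3.8620 = 22.4691
theta = 99° + 333° = 432° = 72° (mod 360)

22.4691 cis(72°)


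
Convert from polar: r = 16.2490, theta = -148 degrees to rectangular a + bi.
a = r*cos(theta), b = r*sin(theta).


a = 16.2490*cos(-148°) = 16.2490*(-0.848048) = -13.7799
b = 16.2490*sin(-148°) = 16.2490*(-0.52992) = -8.6107

-13.7799 - 8.6107i


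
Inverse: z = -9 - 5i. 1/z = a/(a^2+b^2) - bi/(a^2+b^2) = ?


|z|^2 = 81+25 = 106
1/z = (-9 + 5i)/106

1/z = -0.0849 + 0.0472i


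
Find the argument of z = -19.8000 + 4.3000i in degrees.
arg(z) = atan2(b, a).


Re = -19.8, Im = 4.3
arg = atan2(4.3, -19.8) = 167.7472 degrees

arg(z) = 167.7472 degrees


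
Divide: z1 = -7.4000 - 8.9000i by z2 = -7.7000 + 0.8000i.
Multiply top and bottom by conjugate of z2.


Conjugate of z2 = -7.7000 - 0.8000i
Numerator: (-7.4000 - 8.9000i)(-7.7000 - 0.8000i) = 49.8600 + 74.4500i
Denominator: (-7.7)^2 + 0.8^2 = 59.93
Result = (49.8600 + 74.4500i)/59.93

0.8320 + 1.2423i


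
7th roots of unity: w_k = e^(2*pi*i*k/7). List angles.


The 7th roots of unity are cis(360k/7°) for k=0..6
Angle step = 360/7 = 51.4286°
Primitive root: cis(51.4286°)
Primitive root = 0.6235 + 0.7818i

7 roots at angles: 0°, 51.4286°, 102.8571°, 154.2857°, 205.7143°, 257.1429°, 308.5714°


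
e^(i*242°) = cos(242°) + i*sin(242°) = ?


cos(242°) = -0.4695
sin(242°) = -0.8829

e^(i*242°) = -0.4695 - 0.8829i


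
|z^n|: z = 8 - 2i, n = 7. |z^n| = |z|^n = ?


|z| = sqrt(64+4) = sqrt(68) = 8.2462
|z^7| = |z|^7 = (sqrt(68))^7 = 68^3 * sqrt(68) = 314432*sqrt(68)

|z^7| = 314432*sqrt(68) ≈ 2592872.6961


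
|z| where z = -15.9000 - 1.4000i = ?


|z| = sqrt((-15.9)^2 + (-1.4)^2) = sqrt(252.81 + 1.96) = sqrt(254.77) = 15.9615

|z| = 15.9615


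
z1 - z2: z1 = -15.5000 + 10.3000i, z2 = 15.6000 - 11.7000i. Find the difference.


Real: -15.5 - 15.6 = -31.1
Imag: 10.3 + 11.7 = 22

-31.1000 + 22.0000i


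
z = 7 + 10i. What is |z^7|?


|z| = sqrt(49+100) = sqrt(149) = 12.2066
|z^7| = |z|^7 = (sqrt(149))^7 = 149^3 * sqrt(149) = 3307949*sqrt(149)

|z^7| = 3307949*sqrt(149) ≈ 40378663.4425


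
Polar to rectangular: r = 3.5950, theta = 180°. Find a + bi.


a = 3.5950*cos(180°) = 3.5950*(-1) = -3.5950
b = 3.5950*sin(180°) = 3.5950*0 = 0

-3.5950 + 0i


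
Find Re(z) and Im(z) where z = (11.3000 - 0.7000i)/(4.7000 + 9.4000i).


Multiply by conjugate: (11.3000 - 0.7000i)(4.7000 - 9.4000i) / (4.7^2 + 9.4^2)
Numerator real = 11.3*4.7 - (0.7)*9.4 = 46.53
Numerator imag = -0.7*4.7 - 11.3*9.4 = -109.51
Denominator = 110.45
Re(z) = 46.53/110.45 = 0.4213
Im(z) = -109.51/110.45 = -0.9915

Re(z) = 0.4213, Im(z) = -0.9915


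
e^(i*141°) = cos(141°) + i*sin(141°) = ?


cos(141°) = -0.7771
sin(141°) = 0.6293

e^(i*141°) = -0.7771 + 0.6293i


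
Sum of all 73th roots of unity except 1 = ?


With w = e^(2*pi*i/73), all 73 of the 73th roots of unity w^0 = 1, w, ..., w^(72) sum to 0: 1 + w + ... + w^(72) = (1 - w^73)/(1 - w) = 0 since w^73 = 1, w ≠ 1.
Removing the root 1: w + w^2 + ... + w^(72) = 0 - 1 = -1

Sum = -1


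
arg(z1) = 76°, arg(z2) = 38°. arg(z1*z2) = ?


arg(z1*z2) = 76° + 38° = 114°
Normalized to (-180°, 180°]: 114°

114°


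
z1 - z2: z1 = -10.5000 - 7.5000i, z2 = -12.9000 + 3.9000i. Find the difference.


Real: -10.5 + 12.9 = 2.4
Imag: -7.5 - 3.9 = -11.4

2.4000 - 11.4000i


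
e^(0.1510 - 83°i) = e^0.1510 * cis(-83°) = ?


e^0.1510 = 1.1630
cos(-83°) = 0.12187
sin(-83°) = -0.9925
Real = 1.1630*0.12187 = 0.1417
Imag = 1.1630*(-0.9925) = -1.1543

0.1417 - 1.1543i


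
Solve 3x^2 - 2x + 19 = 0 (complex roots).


disc = (-2)^2 - 4*3*19 = 4 - 228 = -224
sqrt(|disc|) = sqrt(224) = 14.9666
Real part = 2/(2*3) = 0.3333
Imag part = 14.9666/(2*3) = 2.4944

0.3333 ± 2.4944i


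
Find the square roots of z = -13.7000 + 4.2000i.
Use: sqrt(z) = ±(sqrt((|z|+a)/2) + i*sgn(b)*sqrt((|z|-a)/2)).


|z| = sqrt(187.69+17.64) = 14.3293
sqrt((|z|+a)/2) = sqrt((14.3293+(-13.7))/2) = sqrt(0.3147) = 0.5610
sqrt((|z|-a)/2) = sqrt((14.3293-(-13.7))/2) = sqrt(14.0147) = 3.7436

±(0.5610 + 3.7436i) i.e. 0.5610 + 3.7436i and -0.5610 - 3.7436i


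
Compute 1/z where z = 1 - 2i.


|z|^2 = 1+4 = 5
1/z = (1 + 2i)/5

1/z = 0.2000 + 0.4000i


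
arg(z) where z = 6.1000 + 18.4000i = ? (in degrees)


Re = 6.1, Im = 18.4
arg = atan2(18.4, 6.1) = 71.6585 degrees

arg(z) = 71.6585 degrees


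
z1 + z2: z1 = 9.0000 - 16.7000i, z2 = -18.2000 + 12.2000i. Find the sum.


Real: 9 - 18.2 = -9.2
Imag: -16.7 + 12.2 = -4.5

-9.2000 - 4.5000i


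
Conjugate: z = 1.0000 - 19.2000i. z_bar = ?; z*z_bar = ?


z_bar = 1.0000 + 19.2000i
z*z_bar = 1^2 + (-19.2)^2 = 1 + 368.64 = 369.64

z_bar = 1.0000 + 19.2000i, z*z_bar = 369.64


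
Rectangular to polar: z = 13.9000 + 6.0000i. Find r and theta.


r = sqrt(193.21+36) = sqrt(229.21) = 15.1397
theta = atan2(6, 13.9) = 23.3477 degrees

r = 15.1397, theta = 23.3477 degrees


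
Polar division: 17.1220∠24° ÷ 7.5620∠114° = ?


r = 17.1220 / 7.5620 = 2.2642
theta = 24° - 114° = -90° = 270° (mod 360)

2.2642 cis(270°)


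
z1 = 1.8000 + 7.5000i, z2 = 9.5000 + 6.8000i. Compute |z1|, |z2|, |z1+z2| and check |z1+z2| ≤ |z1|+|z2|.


|z1| = sqrt(1.8^2 + 7.5^2) = sqrt(59.49) = 7.7130
|z2| = sqrt(9.5^2 + 6.8^2) = sqrt(136.49) = 11.6829
z1+z2 = 11.3000 + 14.3000i
|z1+z2| = sqrt(332.18) = 18.2258
|z1|+|z2| = 7.7130 + 11.6829 = 19.3959

|z1+z2| = 18.2258 ≤ |z1|+|z2| = 19.3959 (verified)


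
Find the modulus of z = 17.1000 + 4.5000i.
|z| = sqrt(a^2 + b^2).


|z| = sqrt(17.1^2 + 4.5^2) = sqrt(292.41 + 20.25) = sqrt(312.66) = 17.6822

|z| = 17.6822


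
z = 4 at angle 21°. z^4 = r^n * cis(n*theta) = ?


r^4 = 4^4 = 256
n*theta = 4*21° = 84° = 84° (mod 360)
a = 256*cos(84°) = 26.7593
b = 256*sin(84°) = 254.5976

256 cis(84°) = 26.7593 + 254.5976i


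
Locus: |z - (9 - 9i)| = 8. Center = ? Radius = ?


|z - z0| = r is a circle with center z0 and radius r.
Center = (9, -9), radius = 8

Circle with center (9, -9) and radius 8


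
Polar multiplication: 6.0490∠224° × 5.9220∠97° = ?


r = 6.0490 * 5.9220 = 35.8222
theta = 224° + 97° = 321° = 321° (mod 360)

35.8222 cis(321°)


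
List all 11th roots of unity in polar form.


The 11th roots of unity are cis(360k/11°) for k=0..10
Angle step = 360/11 = 32.7273°
Primitive root: cis(32.7273°)
Primitive root = 0.8413 + 0.5406i

11 roots at angles: 0°, 32.7273°, 65.4545°, 98.1818°, 130.9091°, 163.6364°, 196.3636°, 229.0909°, 261.8182°, 294.5455°, 327.2727°


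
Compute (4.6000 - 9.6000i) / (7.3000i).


Conjugate of z2 = -7.3000i
Numerator: (4.6000 - 9.6000i)(-7.3000i) = -70.0800 - 33.5800i
Denominator: 0^2 + 7.3^2 = 53.29
Result = (-70.0800 - 33.5800i)/53.29

-1.3151 - 0.6301i


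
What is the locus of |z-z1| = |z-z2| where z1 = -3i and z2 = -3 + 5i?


Equal distances means the locus is the perpendicular bisector of z1 and z2.
Midpoint = ((0+(-3))/2, (-3+5)/2) = (-1.5000, 1.0000)

Perpendicular bisector through (-1.5000, 1.0000)


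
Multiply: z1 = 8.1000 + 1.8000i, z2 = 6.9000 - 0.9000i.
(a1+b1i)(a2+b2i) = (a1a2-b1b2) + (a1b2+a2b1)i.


Real = 8.1*6.9 - 1.8*(-0.9) = 55.89 - (-1.62) = 57.51
Imag = 8.1*(-0.9) + 6.9*1.8 = -7.29 + 12.42 = 5.13

57.5100 + 5.1300i


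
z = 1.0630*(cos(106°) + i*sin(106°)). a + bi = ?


a = 1.0630*cos(106°) = 1.0630*(-0.2756) = -0.2930
b = 1.0630*sin(106°) = 1.0630*0.96126 = 1.0218

-0.2930 + 1.0218i


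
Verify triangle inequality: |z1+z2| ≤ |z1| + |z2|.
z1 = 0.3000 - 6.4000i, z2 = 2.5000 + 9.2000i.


|z1| = sqrt(0.3^2 + (-6.4)^2) = sqrt(41.05) = 6.4070
|z2| = sqrt(2.5^2 + 9.2^2) = sqrt(90.89) = 9.5336
z1+z2 = 2.8000 + 2.8000i
|z1+z2| = sqrt(15.68) = 3.9598
|z1|+|z2| = 6.4070 + 9.5336 = 15.9406

|z1+z2| = 3.9598 ≤ |z1|+|z2| = 15.9406 (verified)


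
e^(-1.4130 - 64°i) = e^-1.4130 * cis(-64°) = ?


e^-1.4130 = 0.2434
cos(-64°) = 0.4384
sin(-64°) = -0.8988
Real = 0.2434*0.4384 = 0.1067
Imag = 0.2434*(-0.8988) = -0.2188

0.1067 - 0.2188i


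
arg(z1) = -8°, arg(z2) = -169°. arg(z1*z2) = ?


arg(z1*z2) = -8° - 169° = -177°
Normalized to (-180°, 180°]: -177°

-177°


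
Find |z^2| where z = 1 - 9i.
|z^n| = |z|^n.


|z| = sqrt(1+81) = sqrt(82) = 9.0554
|z^2| = |z|^2 = (sqrt(82))^2 = 82

|z^2| = 82


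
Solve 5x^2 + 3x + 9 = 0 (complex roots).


disc = 3^2 - 4*5*9 = 9 - 180 = -171
sqrt(|disc|) = sqrt(171) = 13.0767
Real part = -3/(2*5) = -0.3000
Imag part = 13.0767/(2*5) = 1.3077

-0.3000 ± 1.3077i


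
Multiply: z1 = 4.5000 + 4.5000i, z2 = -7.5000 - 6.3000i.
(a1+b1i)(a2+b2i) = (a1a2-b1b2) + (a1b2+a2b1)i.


Real = 4.5*(-7.5) - 4.5*(-6.3) = -33.75 - (-28.35) = -5.4
Imag = 4.5*(-6.3) - (7.5)*4.5 = -28.35 - (33.75) = -62.1

-5.4000 - 62.1000i


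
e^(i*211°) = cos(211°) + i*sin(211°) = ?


cos(211°) = -0.8572
sin(211°) = -0.5150

e^(i*211°) = -0.8572 - 0.5150i


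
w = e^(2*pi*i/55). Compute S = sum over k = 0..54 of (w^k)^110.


The roots are w_k = w^k with w = e^(2*pi*i/55), and (w^k)^110 = (w^110)^k.
So S = 1 + u + u^2 + ... + u^(54) with u = w^110.
110 = 2*55 + 0, so 110 is a multiple of 55 and u = (w^55)^2 = 1.
Every one of the 55 terms equals 1: S = 55

S = 55
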